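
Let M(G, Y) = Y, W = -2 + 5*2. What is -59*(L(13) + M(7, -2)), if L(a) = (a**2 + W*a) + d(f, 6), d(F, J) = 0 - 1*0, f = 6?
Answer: -15989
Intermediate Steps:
d(F, J) = 0 (d(F, J) = 0 + 0 = 0)
W = 8 (W = -2 + 10 = 8)
L(a) = a**2 + 8*a (L(a) = (a**2 + 8*a) + 0 = a**2 + 8*a)
-59*(L(13) + M(7, -2)) = -59*(13*(8 + 13) - 2) = -59*(13*21 - 2) = -59*(273 - 2) = -59*271 = -15989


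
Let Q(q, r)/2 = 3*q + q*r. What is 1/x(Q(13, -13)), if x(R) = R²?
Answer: 1/67600 ≈ 1.4793e-5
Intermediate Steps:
Q(q, r) = 6*q + 2*q*r (Q(q, r) = 2*(3*q + q*r) = 6*q + 2*q*r)
1/x(Q(13, -13)) = 1/((2*13*(3 - 13))²) = 1/((2*13*(-10))²) = 1/((-260)²) = 1/67600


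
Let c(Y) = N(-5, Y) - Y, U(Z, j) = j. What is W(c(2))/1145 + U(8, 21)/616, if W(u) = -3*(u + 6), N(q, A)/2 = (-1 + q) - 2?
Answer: 6603/100760 ≈ 0.065532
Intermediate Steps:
N(q, A) = -6 + 2*q (N(q, A) = 2*((-1 + q) - 2) = 2*(-3 + q) = -6 + 2*q)
c(Y) = -16 - Y (c(Y) = (-6 + 2*(-5)) - Y = (-6 - 10) - Y = -16 - Y)
W(u) = -18 - 3*u (W(u) = -3*(6 + u) = -18 - 3*u)
W(c(2))/1145 + U(8, 21)/616 = (-18 - 3*(-16 - 1*2))/1145 + 21/616 = (-18 - 3*(-16 - 2))*(1/1145) + 21*(1/616) = (-18 - 3*(-18))*(1/1145) + 3/88 = (-18 + 54)*(1/1145) + 3/88 = 36*(1/1145) + 3/88 = 36/1145 + 3/88 = 6603/100760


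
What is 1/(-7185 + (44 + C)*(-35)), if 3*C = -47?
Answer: -3/24530 ≈ -0.00012230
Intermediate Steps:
C = -47/3 (C = (⅓)*(-47) = -47/3 ≈ -15.667)
1/(-7185 + (44 + C)*(-35)) = 1/(-7185 + (44 - 47/3)*(-35)) = 1/(-7185 + (85/3)*(-35)) = 1/(-7185 - 2975/3) = 1/(-24530/3) = -3/24530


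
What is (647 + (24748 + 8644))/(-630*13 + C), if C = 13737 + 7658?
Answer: 34039/13205 ≈ 2.5777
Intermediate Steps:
C = 21395
(647 + (24748 + 8644))/(-630*13 + C) = (647 + (24748 + 8644))/(-630*13 + 21395) = (647 + 33392)/(-8190 + 21395) = 34039/13205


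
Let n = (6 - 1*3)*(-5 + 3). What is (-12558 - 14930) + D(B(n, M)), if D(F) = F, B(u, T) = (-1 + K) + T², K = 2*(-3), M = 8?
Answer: -27431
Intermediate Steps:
K = -6
n = -6 (n = (6 - 3)*(-2) = 3*(-2) = -6)
B(u, T) = -7 + T² (B(u, T) = (-1 - 6) + T² = -7 + T²)
(-12558 - 14930) + D(B(n, M)) = (-12558 - 14930) + (-7 + 8²) = -27488 + (-7 + 64) = -27488 + 57 = -27431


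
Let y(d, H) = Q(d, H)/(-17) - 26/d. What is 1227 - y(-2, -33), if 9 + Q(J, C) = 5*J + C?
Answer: 20586/17 ≈ 1210.9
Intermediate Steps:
Q(J, C) = -9 + C + 5*J (Q(J, C) = -9 + (5*J + C) = -9 + (C + 5*J) = -9 + C + 5*J)
y(d, H) = 9/17 - 26/d - 5*d/17 - H/17 (y(d, H) = (-9 + H + 5*d)/(-17) - 26/d = (-9 + H + 5*d)*(-1/17) - 26/d = (9/17 - 5*d/17 - H/17) - 26/d = 9/17 - 26/d - 5*d/17 - H/17)
1227 - y(-2, -33) = 1227 - (-442 - 2*(9 - 1*(-33) - 5*(-2)))/(17*(-2)) = 1227 - (-1)*(-442 - 2*(9 + 33 + 10))/(17*2) = 1227 - (-1)*(-442 - 2*52)/(17*2) = 1227 - (-1)*(-442 - 104)/(17*2) = 1227 - (-1)*(-546)/(17*2) = 1227 - 1*273/17 = 1227 - 273/17 = 20586/17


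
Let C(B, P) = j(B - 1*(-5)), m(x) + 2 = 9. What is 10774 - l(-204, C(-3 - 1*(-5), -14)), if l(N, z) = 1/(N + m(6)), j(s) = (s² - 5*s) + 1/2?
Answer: 2122479/197 ≈ 10774.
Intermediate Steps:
m(x) = 7 (m(x) = -2 + 9 = 7)
j(s) = ½ + s² - 5*s (j(s) = (s² - 5*s) + ½ = ½ + s² - 5*s)
C(B, P) = -49/2 + (5 + B)² - 5*B (C(B, P) = ½ + (B - 1*(-5))² - 5*(B - 1*(-5)) = ½ + (B + 5)² - 5*(B + 5) = ½ + (5 + B)² - 5*(5 + B) = ½ + (5 + B)² + (-25 - 5*B) = -49/2 + (5 + B)² - 5*B)
l(N, z) = 1/(7 + N) (l(N, z) = 1/(N + 7) = 1/(7 + N))
10774 - l(-204, C(-3 - 1*(-5), -14)) = 10774 - 1/(7 - 204) = 10774 - 1/(-197) = 10774 - 1*(-1/197) = 10774 + 1/197 = 2122479/197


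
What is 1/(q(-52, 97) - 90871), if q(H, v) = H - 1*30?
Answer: -1/90953 ≈ -1.0995e-5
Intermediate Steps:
q(H, v) = -30 + H (q(H, v) = H - 30 = -30 + H)
1/(q(-52, 97) - 90871) = 1/((-30 - 52) - 90871) = 1/(-82 - 90871) = 1/(-90953) = -1/90953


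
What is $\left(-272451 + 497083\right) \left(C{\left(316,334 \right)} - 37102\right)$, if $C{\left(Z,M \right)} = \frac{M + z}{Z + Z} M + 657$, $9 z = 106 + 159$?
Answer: $- \frac{5790076413034}{711} \approx -8.1436 \cdot 10^{9}$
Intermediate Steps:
$z = \frac{265}{9}$ ($z = \frac{106 + 159}{9} = \frac{1}{9} \cdot 265 = \frac{265}{9} \approx 29.444$)
$C{\left(Z,M \right)} = 657 + \frac{M \left(\frac{265}{9} + M\right)}{2 Z}$ ($C{\left(Z,M \right)} = \frac{M + \frac{265}{9}}{Z + Z} M + 657 = \frac{\frac{265}{9} + M}{2 Z} M + 657 = \frac{M \left(\frac{265}{9} + M\right)}{2 Z} + 657 = 657 + \frac{M \left(\frac{265}{9} + M\right)}{2 Z}$)
$\left(-272451 + 497083\right) \left(C{\left(316,334 \right)} - 37102\right) = \left(-272451 + 497083\right) \left(\frac{9 \cdot 334^{2} + 265 \cdot 334 + 11826 \cdot 316}{18 \cdot 316} - 37102\right) = 224632 \left(\frac{1}{18} \cdot \frac{1}{316} \left(9 \cdot 111556 + 88510 + 3737016\right) - 37102\right) = 224632 \left(\frac{1}{18} \cdot \frac{1}{316} \left(1004004 + 88510 + 3737016\right) - 37102\right) = 224632 \left(\frac{1}{18} \cdot \frac{1}{316} \cdot 4829530 - 37102\right) = 224632 \left(\frac{2414765}{2844} - 37102\right) = 224632 \left(- \frac{103103323}{2844}\right) = - \frac{5790076413034}{711}$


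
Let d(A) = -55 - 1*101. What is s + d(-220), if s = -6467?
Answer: -6623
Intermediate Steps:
d(A) = -156 (d(A) = -55 - 101 = -156)
s + d(-220) = -6467 - 156 = -6623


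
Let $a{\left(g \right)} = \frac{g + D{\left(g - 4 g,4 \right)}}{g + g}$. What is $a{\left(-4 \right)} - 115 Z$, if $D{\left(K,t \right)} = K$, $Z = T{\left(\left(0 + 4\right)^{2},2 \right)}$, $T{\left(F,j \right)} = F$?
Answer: $-1841$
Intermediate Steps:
$Z = 16$ ($Z = \left(0 + 4\right)^{2} = 4^{2} = 16$)
$a{\left(g \right)} = -1$ ($a{\left(g \right)} = \frac{g + \left(g - 4 g\right)}{g + g} = \frac{g - 3 g}{2 g} = - 2 g \frac{1}{2 g} = -1$)
$a{\left(-4 \right)} - 115 Z = -1 - 1840 = -1841$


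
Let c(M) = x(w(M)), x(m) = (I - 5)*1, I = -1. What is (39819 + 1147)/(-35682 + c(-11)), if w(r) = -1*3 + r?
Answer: -20483/17844 ≈ -1.1479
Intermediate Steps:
w(r) = -3 + r
x(m) = -6 (x(m) = (-1 - 5)*1 = -6*1 = -6)
c(M) = -6
(39819 + 1147)/(-35682 + c(-11)) = (39819 + 1147)/(-35682 - 6) = 40966/(-35688) = 40966*(-1/35688) = -20483/17844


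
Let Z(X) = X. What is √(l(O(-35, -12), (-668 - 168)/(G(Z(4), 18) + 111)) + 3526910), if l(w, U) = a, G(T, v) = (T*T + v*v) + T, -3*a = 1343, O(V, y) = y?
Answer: √31738161/3 ≈ 1877.9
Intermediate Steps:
a = -1343/3 (a = -⅓*1343 = -1343/3 ≈ -447.67)
G(T, v) = T + T² + v² (G(T, v) = (T² + v²) + T = T + T² + v²)
l(w, U) = -1343/3
√(l(O(-35, -12), (-668 - 168)/(G(Z(4), 18) + 111)) + 3526910) = √(-1343/3 + 3526910) = √(10579387/3) = √31738161/3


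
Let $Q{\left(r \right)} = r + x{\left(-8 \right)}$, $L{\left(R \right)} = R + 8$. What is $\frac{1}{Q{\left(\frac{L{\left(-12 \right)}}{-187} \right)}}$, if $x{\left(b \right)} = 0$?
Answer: $\frac{187}{4} \approx 46.75$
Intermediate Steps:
$L{\left(R \right)} = 8 + R$
$Q{\left(r \right)} = r$ ($Q{\left(r \right)} = r + 0 = r$)
$\frac{1}{Q{\left(\frac{L{\left(-12 \right)}}{-187} \right)}} = \frac{1}{\left(8 - 12\right) \frac{1}{-187}} = \frac{1}{\left(-4\right) \left(- \frac{1}{187}\right)} = \frac{1}{\frac{4}{187}} = \frac{187}{4}$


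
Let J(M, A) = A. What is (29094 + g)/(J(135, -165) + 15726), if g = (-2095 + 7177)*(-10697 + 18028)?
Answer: 4142804/1729 ≈ 2396.1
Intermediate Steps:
g = 37256142 (g = 5082*7331 = 37256142)
(29094 + g)/(J(135, -165) + 15726) = (29094 + 37256142)/(-165 + 15726) = 37285236/15561 = 37285236*(1/15561) = 4142804/1729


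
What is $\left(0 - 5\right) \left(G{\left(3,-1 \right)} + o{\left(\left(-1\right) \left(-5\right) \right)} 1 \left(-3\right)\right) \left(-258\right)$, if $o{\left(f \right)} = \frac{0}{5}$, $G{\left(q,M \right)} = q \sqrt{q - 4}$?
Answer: $3870 i \approx 3870.0 i$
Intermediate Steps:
$G{\left(q,M \right)} = q \sqrt{-4 + q}$
$o{\left(f \right)} = 0$ ($o{\left(f \right)} = 0 \cdot \frac{1}{5} = 0$)
$\left(0 - 5\right) \left(G{\left(3,-1 \right)} + o{\left(\left(-1\right) \left(-5\right) \right)} 1 \left(-3\right)\right) \left(-258\right) = \left(0 - 5\right) \left(3 \sqrt{-4 + 3} + 0 \cdot 1 \left(-3\right)\right) \left(-258\right) = - 5 \left(3 \sqrt{-1} + 0 \left(-3\right)\right) \left(-258\right) = - 5 \left(3 i + 0\right) \left(-258\right) = - 5 \cdot 3 i \left(-258\right) = - 15 i \left(-258\right) = 3870 i$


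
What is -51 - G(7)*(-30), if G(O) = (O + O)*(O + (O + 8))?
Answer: 9189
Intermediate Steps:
G(O) = 2*O*(8 + 2*O) (G(O) = (2*O)*(O + (8 + O)) = (2*O)*(8 + 2*O) = 2*O*(8 + 2*O))
-51 - G(7)*(-30) = -51 - 4*7*(4 + 7)*(-30) = -51 - 4*7*11*(-30) = -51 - 308*(-30) = -51 - 1*(-9240) = -51 + 9240 = 9189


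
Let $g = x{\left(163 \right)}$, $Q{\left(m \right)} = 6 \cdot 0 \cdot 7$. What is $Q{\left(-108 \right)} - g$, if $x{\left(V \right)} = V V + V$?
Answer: $-26732$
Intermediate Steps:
$Q{\left(m \right)} = 0$ ($Q{\left(m \right)} = 0 \cdot 7 = 0$)
$x{\left(V \right)} = V + V^{2}$ ($x{\left(V \right)} = V^{2} + V = V + V^{2}$)
$g = 26732$ ($g = 163 \left(1 + 163\right) = 163 \cdot 164 = 26732$)
$Q{\left(-108 \right)} - g = 0 - 26732 = -26732$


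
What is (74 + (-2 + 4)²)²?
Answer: 6084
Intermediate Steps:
(74 + (-2 + 4)²)² = (74 + 2²)² = (74 + 4)² = 78² = 6084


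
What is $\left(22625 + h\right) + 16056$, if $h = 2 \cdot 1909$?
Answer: $42499$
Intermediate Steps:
$h = 3818$
$\left(22625 + h\right) + 16056 = \left(22625 + 3818\right) + 16056 = 26443 + 16056 = 42499$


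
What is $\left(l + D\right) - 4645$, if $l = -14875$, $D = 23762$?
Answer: $4242$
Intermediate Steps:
$\left(l + D\right) - 4645 = \left(-14875 + 23762\right) - 4645 = 8887 - 4645 = 4242$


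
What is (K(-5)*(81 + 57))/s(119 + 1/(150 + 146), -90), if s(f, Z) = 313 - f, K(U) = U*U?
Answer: 340400/19141 ≈ 17.784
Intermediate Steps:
K(U) = U²
(K(-5)*(81 + 57))/s(119 + 1/(150 + 146), -90) = ((-5)²*(81 + 57))/(313 - (119 + 1/(150 + 146))) = (25*138)/(313 - (119 + 1/296)) = 3450/(313 - (119 + 1/296)) = 3450/(313 - 1*35225/296) = 3450/(313 - 35225/296) = 3450/(57423/296) = 3450*(296/57423) = 340400/19141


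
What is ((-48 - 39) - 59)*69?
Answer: -10074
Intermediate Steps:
((-48 - 39) - 59)*69 = (-87 - 59)*69 = -146*69 = -10074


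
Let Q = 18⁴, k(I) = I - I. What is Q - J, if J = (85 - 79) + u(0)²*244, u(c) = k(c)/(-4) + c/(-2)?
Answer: 104970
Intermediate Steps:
k(I) = 0
u(c) = -c/2 (u(c) = 0/(-4) + c/(-2) = 0*(-¼) + c*(-½) = 0 - c/2 = -c/2)
Q = 104976
J = 6 (J = (85 - 79) + (-½*0)²*244 = 6 + 0²*244 = 6 + 0*244 = 6 + 0 = 6)
Q - J = 104976 - 1*6 = 104976 - 6 = 104970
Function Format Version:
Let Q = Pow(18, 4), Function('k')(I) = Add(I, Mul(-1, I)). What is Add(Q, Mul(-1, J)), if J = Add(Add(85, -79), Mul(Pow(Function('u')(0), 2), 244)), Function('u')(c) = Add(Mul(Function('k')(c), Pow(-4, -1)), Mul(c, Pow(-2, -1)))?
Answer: 104970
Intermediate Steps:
Function('k')(I) = 0
Function('u')(c) = Mul(Rational(-1, 2), c) (Function('u')(c) = Add(Mul(0, Pow(-4, -1)), Mul(c, Pow(-2, -1))) = Add(Mul(0, Rational(-1, 4)), Mul(c, Rational(-1, 2))) = Add(0, Mul(Rational(-1, 2), c)) = Mul(Rational(-1, 2), c))
Q = 104976
J = 6 (J = Add(Add(85, -79), Mul(Pow(Mul(Rational(-1, 2), 0), 2), 244)) = Add(6, Mul(Pow(0, 2), 244)) = Add(6, Mul(0, 244)) = Add(6, 0) = 6)
Add(Q, Mul(-1, J)) = Add(104976, Mul(-1, 6)) = Add(104976, -6) = 104970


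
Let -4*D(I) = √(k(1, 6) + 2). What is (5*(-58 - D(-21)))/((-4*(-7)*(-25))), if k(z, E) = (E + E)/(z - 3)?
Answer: 29/70 - I/280 ≈ 0.41429 - 0.0035714*I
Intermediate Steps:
k(z, E) = 2*E/(-3 + z) (k(z, E) = (2*E)/(-3 + z) = 2*E/(-3 + z))
D(I) = -I/2 (D(I) = -√(2*6/(-3 + 1) + 2)/4 = -√(2*6/(-2) + 2)/4 = -√(2*6*(-½) + 2)/4 = -√(-6 + 2)/4 = -I/2)
(5*(-58 - D(-21)))/((-4*(-7)*(-25))) = (5*(-58 - (-1)*I/2))/((-4*(-7)*(-25))) = (5*(-58 + I/2))/((28*(-25))) = (-290 + 5*I/2)/(-700) = (-290 + 5*I/2)*(-1/700) = 29/70 - I/280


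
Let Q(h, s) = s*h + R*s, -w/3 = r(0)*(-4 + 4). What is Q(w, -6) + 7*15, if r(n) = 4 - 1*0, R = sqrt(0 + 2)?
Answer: 105 - 6*sqrt(2) ≈ 96.515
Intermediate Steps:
R = sqrt(2) ≈ 1.4142
r(n) = 4 (r(n) = 4 + 0 = 4)
w = 0 (w = -12*(-4 + 4) = -12*0 = -3*0 = 0)
Q(h, s) = h*s + s*sqrt(2) (Q(h, s) = s*h + sqrt(2)*s = h*s + s*sqrt(2))
Q(w, -6) + 7*15 = -6*(0 + sqrt(2)) + 7*15 = -6*sqrt(2) + 105 = 105 - 6*sqrt(2)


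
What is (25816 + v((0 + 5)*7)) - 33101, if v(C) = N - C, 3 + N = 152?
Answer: -7171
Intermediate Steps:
N = 149 (N = -3 + 152 = 149)
v(C) = 149 - C
(25816 + v((0 + 5)*7)) - 33101 = (25816 + (149 - (0 + 5)*7)) - 33101 = (25816 + (149 - 5*7)) - 33101 = (25816 + (149 - 1*35)) - 33101 = (25816 + (149 - 35)) - 33101 = (25816 + 114) - 33101 = 25930 - 33101 = -7171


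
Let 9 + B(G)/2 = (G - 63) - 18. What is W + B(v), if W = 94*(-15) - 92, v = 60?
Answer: -1562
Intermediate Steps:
B(G) = -180 + 2*G (B(G) = -18 + 2*((G - 63) - 18) = -18 + 2*((-63 + G) - 18) = -18 + 2*(-81 + G) = -18 + (-162 + 2*G) = -180 + 2*G)
W = -1502 (W = -1410 - 92 = -1502)
W + B(v) = -1502 + (-180 + 2*60) = -1502 + (-180 + 120) = -1502 - 60 = -1562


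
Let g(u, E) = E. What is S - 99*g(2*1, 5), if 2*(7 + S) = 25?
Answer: -979/2 ≈ -489.50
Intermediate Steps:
S = 11/2 (S = -7 + (1/2)*25 = -7 + 25/2 = 11/2 ≈ 5.5000)
S - 99*g(2*1, 5) = 11/2 - 99*5 = 11/2 - 33*15 = 11/2 - 495 = -979/2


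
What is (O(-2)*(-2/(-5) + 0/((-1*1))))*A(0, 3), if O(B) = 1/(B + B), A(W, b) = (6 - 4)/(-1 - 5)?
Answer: 1/30 ≈ 0.033333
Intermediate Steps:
A(W, b) = -1/3 (A(W, b) = 2/(-6) = 2*(-1/6) = -1/3)
O(B) = 1/(2*B)
(O(-2)*(-2/(-5) + 0/((-1*1))))*A(0, 3) = (((1/2)/(-2))*(-2/(-5) + 0/((-1*1))))*(-1/3) = (((1/2)*(-1/2))*(-2*(-1/5) + 0/(-1)))*(-1/3) = -(2/5 + 0*(-1))/4*(-1/3) = -(2/5 + 0)/4*(-1/3) = -1/4*2/5*(-1/3) = -1/10*(-1/3) = 1/30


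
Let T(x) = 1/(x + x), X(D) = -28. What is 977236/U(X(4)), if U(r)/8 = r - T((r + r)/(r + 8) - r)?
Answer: -37623586/8629 ≈ -4360.1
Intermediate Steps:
T(x) = 1/(2*x)
U(r) = -4/(-r + 2*r/(8 + r)) + 8*r (U(r) = 8*(r - 1/(2*((r + r)/(r + 8) - r))) = 8*(r - 1/(2*((2*r)/(8 + r) - r))) = 8*(r - 1/(2*(2*r/(8 + r) - r))) = 8*(r - 1/(2*(-r + 2*r/(8 + r)))) = -4/(-r + 2*r/(8 + r)) + 8*r)
977236/U(X(4)) = 977236/((4*(8 - 28 + 2*(-28)²*(6 - 28))/(-28*(6 - 28)))) = 977236/((4*(-1/28)*(8 - 28 + 2*784*(-22))/(-22))) = 977236/((4*(-1/28)*(-1/22)*(8 - 28 - 34496))) = 977236/((4*(-1/28)*(-1/22)*(-34516))) = 977236/(-17258/77) = 977236*(-77/17258) = -37623586/8629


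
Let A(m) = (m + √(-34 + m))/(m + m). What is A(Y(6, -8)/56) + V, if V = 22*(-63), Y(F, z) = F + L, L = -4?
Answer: -2771/2 + I*√6657 ≈ -1385.5 + 81.59*I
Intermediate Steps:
Y(F, z) = -4 + F (Y(F, z) = F - 4 = -4 + F)
V = -1386
A(m) = (m + √(-34 + m))/(2*m) (A(m) = (m + √(-34 + m))/((2*m)) = (m + √(-34 + m))*(1/(2*m)) = (m + √(-34 + m))/(2*m))
A(Y(6, -8)/56) + V = ((-4 + 6)/56 + √(-34 + (-4 + 6)/56))/(2*(((-4 + 6)/56))) - 1386 = (2*(1/56) + √(-34 + 2*(1/56)))/(2*((2*(1/56)))) - 1386 = (1/28 + √(-34 + 1/28))/(2*(1/28)) - 1386 = (½)*28*(1/28 + √(-951/28)) - 1386 = (½)*28*(1/28 + I*√6657/14) - 1386 = (½ + I*√6657) - 1386 = -2771/2 + I*√6657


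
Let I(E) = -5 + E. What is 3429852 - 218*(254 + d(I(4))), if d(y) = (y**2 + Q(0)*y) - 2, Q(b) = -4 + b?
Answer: 3373826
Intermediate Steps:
d(y) = -2 + y**2 - 4*y (d(y) = (y**2 + (-4 + 0)*y) - 2 = (y**2 - 4*y) - 2 = -2 + y**2 - 4*y)
3429852 - 218*(254 + d(I(4))) = 3429852 - 218*(254 + (-2 + (-5 + 4)**2 - 4*(-5 + 4))) = 3429852 - 218*(254 + (-2 + (-1)**2 - 4*(-1))) = 3429852 - 218*(254 + (-2 + 1 + 4)) = 3429852 - 218*(254 + 3) = 3429852 - 218*257 = 3429852 - 56026 = 3373826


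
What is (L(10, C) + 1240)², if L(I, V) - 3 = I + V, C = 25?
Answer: 1633284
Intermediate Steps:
L(I, V) = 3 + I + V (L(I, V) = 3 + (I + V) = 3 + I + V)
(L(10, C) + 1240)² = ((3 + 10 + 25) + 1240)² = (38 + 1240)² = 1278² = 1633284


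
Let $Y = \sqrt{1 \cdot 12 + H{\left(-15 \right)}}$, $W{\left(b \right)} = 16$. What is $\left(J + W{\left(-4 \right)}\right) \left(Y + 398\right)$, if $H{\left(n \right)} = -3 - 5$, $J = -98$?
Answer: $-32800$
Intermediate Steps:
$H{\left(n \right)} = -8$
$Y = 2$ ($Y = \sqrt{1 \cdot 12 - 8} = \sqrt{12 - 8} = \sqrt{4} = 2$)
$\left(J + W{\left(-4 \right)}\right) \left(Y + 398\right) = \left(-98 + 16\right) \left(2 + 398\right) = \left(-82\right) 400 = -32800$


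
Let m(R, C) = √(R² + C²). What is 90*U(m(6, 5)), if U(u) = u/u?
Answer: 90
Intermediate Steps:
m(R, C) = √(C² + R²)
U(u) = 1
90*U(m(6, 5)) = 90*1 = 90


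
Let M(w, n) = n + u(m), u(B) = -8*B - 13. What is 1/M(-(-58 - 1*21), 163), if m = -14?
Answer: 1/262 ≈ 0.0038168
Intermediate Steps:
u(B) = -13 - 8*B
M(w, n) = 99 + n (M(w, n) = n + (-13 - 8*(-14)) = n + (-13 + 112) = n + 99 = 99 + n)
1/M(-(-58 - 1*21), 163) = 1/(99 + 163) = 1/262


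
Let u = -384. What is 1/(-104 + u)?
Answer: -1/488 ≈ -0.0020492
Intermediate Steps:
1/(-104 + u) = 1/(-104 - 384) = 1/(-488) = -1/488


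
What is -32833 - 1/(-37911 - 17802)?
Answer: -1829224928/55713 ≈ -32833.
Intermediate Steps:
-32833 - 1/(-37911 - 17802) = -32833 - 1/(-55713) = -32833 - 1*(-1/55713) = -32833 + 1/55713 = -1829224928/55713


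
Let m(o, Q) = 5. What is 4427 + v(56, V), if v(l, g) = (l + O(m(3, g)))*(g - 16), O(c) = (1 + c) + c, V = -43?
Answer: 474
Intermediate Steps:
O(c) = 1 + 2*c
v(l, g) = (-16 + g)*(11 + l) (v(l, g) = (l + (1 + 2*5))*(g - 16) = (l + (1 + 10))*(-16 + g) = (l + 11)*(-16 + g) = (11 + l)*(-16 + g) = (-16 + g)*(11 + l))
4427 + v(56, V) = 4427 + (-176 - 16*56 + 11*(-43) - 43*56) = 4427 + (-176 - 896 - 473 - 2408) = 4427 - 3953 = 474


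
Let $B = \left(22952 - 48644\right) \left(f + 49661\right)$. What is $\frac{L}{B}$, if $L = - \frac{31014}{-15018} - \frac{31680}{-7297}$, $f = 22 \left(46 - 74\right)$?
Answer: $- \frac{39004411}{7671434712679580} \approx -5.0844 \cdot 10^{-9}$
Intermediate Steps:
$f = -616$ ($f = 22 \left(-28\right) = -616$)
$L = \frac{117013233}{18264391}$ ($L = \left(-31014\right) \left(- \frac{1}{15018}\right) - - \frac{31680}{7297} = \frac{5169}{2503} + \frac{31680}{7297} = \frac{117013233}{18264391} \approx 6.4066$)
$B = -1260064140$ ($B = \left(22952 - 48644\right) \left(-616 + 49661\right) = \left(-25692\right) 49045 = -1260064140$)
$\frac{L}{B} = \frac{117013233}{18264391 \left(-1260064140\right)} = \frac{117013233}{18264391} \left(- \frac{1}{1260064140}\right) = - \frac{39004411}{7671434712679580}$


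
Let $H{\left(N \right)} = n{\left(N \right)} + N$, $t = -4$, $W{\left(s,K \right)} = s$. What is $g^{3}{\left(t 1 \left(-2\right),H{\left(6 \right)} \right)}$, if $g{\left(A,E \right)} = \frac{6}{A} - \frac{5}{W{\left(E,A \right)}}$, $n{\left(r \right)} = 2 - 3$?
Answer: $- \frac{1}{64} \approx -0.015625$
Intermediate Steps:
$n{\left(r \right)} = -1$
$H{\left(N \right)} = -1 + N$
$g{\left(A,E \right)} = - \frac{5}{E} + \frac{6}{A}$ ($g{\left(A,E \right)} = \frac{6}{A} - \frac{5}{E} = - \frac{5}{E} + \frac{6}{A}$)
$g^{3}{\left(t 1 \left(-2\right),H{\left(6 \right)} \right)} = \left(- \frac{5}{-1 + 6} + \frac{6}{\left(-4\right) 1 \left(-2\right)}\right)^{3} = \left(- \frac{5}{5} + \frac{6}{\left(-4\right) \left(-2\right)}\right)^{3} = \left(\left(-5\right) \frac{1}{5} + \frac{6}{8}\right)^{3} = \left(-1 + 6 \cdot \frac{1}{8}\right)^{3} = \left(-1 + \frac{3}{4}\right)^{3} = \left(- \frac{1}{4}\right)^{3} = - \frac{1}{64}$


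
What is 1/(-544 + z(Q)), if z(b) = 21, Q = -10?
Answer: -1/523 ≈ -0.0019120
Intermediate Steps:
1/(-544 + z(Q)) = 1/(-544 + 21) = 1/(-523) = -1/523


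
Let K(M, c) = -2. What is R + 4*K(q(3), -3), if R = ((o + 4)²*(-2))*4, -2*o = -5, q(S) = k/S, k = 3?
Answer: -346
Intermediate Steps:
q(S) = 3/S
o = 5/2 (o = -½*(-5) = 5/2 ≈ 2.5000)
R = -338 (R = ((5/2 + 4)²*(-2))*4 = ((13/2)²*(-2))*4 = ((169/4)*(-2))*4 = -169/2*4 = -338)
R + 4*K(q(3), -3) = -338 + 4*(-2) = -338 - 8 = -346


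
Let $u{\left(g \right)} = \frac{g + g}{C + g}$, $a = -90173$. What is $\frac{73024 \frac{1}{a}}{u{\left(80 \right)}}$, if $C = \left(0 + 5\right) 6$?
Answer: $- \frac{50204}{90173} \approx -0.55675$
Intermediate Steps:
$C = 30$ ($C = 5 \cdot 6 = 30$)
$u{\left(g \right)} = \frac{2 g}{30 + g}$ ($u{\left(g \right)} = \frac{g + g}{30 + g} = \frac{2 g}{30 + g}$)
$\frac{73024 \frac{1}{a}}{u{\left(80 \right)}} = \frac{73024 \frac{1}{-90173}}{2 \cdot 80 \frac{1}{30 + 80}} = \frac{73024 \left(- \frac{1}{90173}\right)}{2 \cdot 80 \cdot \frac{1}{110}} = - \frac{73024}{90173 \cdot 2 \cdot 80 \cdot \frac{1}{110}} = - \frac{73024}{90173 \cdot \frac{16}{11}} = \left(- \frac{73024}{90173}\right) \frac{11}{16} = - \frac{50204}{90173}$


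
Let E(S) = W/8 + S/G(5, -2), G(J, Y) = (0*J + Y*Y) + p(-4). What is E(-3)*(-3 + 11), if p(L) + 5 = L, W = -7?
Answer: -11/5 ≈ -2.2000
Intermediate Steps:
p(L) = -5 + L
G(J, Y) = -9 + Y² (G(J, Y) = (0*J + Y*Y) + (-5 - 4) = (0 + Y²) - 9 = Y² - 9 = -9 + Y²)
E(S) = -7/8 - S/5 (E(S) = -7/8 + S/(-9 + (-2)²) = -7*⅛ + S/(-9 + 4) = -7/8 + S/(-5) = -7/8 + S*(-⅕) = -7/8 - S/5)
E(-3)*(-3 + 11) = (-7/8 - ⅕*(-3))*(-3 + 11) = (-7/8 + ⅗)*8 = -11/40*8 = -11/5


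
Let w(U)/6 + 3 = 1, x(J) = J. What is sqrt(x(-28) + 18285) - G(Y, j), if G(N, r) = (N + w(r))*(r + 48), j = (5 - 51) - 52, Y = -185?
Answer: -9850 + sqrt(18257) ≈ -9714.9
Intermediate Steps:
w(U) = -12 (w(U) = -18 + 6*1 = -18 + 6 = -12)
j = -98 (j = -46 - 52 = -98)
G(N, r) = (-12 + N)*(48 + r) (G(N, r) = (N - 12)*(r + 48) = (-12 + N)*(48 + r))
sqrt(x(-28) + 18285) - G(Y, j) = sqrt(-28 + 18285) - (-576 - 12*(-98) + 48*(-185) - 185*(-98)) = sqrt(18257) - (-576 + 1176 - 8880 + 18130) = sqrt(18257) - 1*9850 = sqrt(18257) - 9850 = -9850 + sqrt(18257)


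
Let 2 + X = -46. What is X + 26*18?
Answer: 420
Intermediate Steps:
X = -48 (X = -2 - 46 = -48)
X + 26*18 = -48 + 26*18 = -48 + 468 = 420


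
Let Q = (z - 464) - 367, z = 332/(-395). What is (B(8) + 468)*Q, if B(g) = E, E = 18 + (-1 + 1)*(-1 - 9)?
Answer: -159688422/395 ≈ -4.0427e+5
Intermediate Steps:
z = -332/395 (z = 332*(-1/395) = -332/395 ≈ -0.84051)
Q = -328577/395 (Q = (-332/395 - 464) - 367 = -183612/395 - 367 = -328577/395 ≈ -831.84)
E = 18 (E = 18 + 0*(-10) = 18 + 0 = 18)
B(g) = 18
(B(8) + 468)*Q = (18 + 468)*(-328577/395) = 486*(-328577/395) = -159688422/395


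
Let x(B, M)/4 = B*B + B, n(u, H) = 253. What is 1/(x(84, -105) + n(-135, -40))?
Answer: 1/28813 ≈ 3.4707e-5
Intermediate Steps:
x(B, M) = 4*B + 4*B² (x(B, M) = 4*(B*B + B) = 4*(B² + B) = 4*(B + B²) = 4*B + 4*B²)
1/(x(84, -105) + n(-135, -40)) = 1/(4*84*(1 + 84) + 253) = 1/(4*84*85 + 253) = 1/(28560 + 253) = 1/28813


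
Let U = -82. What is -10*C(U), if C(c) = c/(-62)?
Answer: -410/31 ≈ -13.226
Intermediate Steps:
C(c) = -c/62 (C(c) = c*(-1/62) = -c/62)
-10*C(U) = -(-5)*(-82)/31 = -10*41/31 = -410/31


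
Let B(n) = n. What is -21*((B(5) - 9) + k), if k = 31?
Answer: -567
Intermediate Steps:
-21*((B(5) - 9) + k) = -21*((5 - 9) + 31) = -21*(-4 + 31) = -21*27 = -567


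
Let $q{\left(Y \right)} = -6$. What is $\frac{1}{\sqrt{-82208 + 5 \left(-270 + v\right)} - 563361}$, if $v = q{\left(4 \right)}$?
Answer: $- \frac{563361}{317375699909} - \frac{2 i \sqrt{20897}}{317375699909} \approx -1.7751 \cdot 10^{-6} - 9.1096 \cdot 10^{-10} i$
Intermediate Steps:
$v = -6$
$\frac{1}{\sqrt{-82208 + 5 \left(-270 + v\right)} - 563361} = \frac{1}{\sqrt{-82208 + 5 \left(-270 - 6\right)} - 563361} = \frac{1}{\sqrt{-82208 + 5 \left(-276\right)} - 563361} = \frac{1}{\sqrt{-82208 - 1380} - 563361} = \frac{1}{\sqrt{-83588} - 563361} = \frac{1}{2 i \sqrt{20897} - 563361} = \frac{1}{-563361 + 2 i \sqrt{20897}}$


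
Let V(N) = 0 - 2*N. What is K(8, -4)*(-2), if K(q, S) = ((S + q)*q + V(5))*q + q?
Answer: -368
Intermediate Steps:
V(N) = -2*N
K(q, S) = q + q*(-10 + q*(S + q)) (K(q, S) = ((S + q)*q - 2*5)*q + q = (q*(S + q) - 10)*q + q = (-10 + q*(S + q))*q + q = q*(-10 + q*(S + q)) + q = q + q*(-10 + q*(S + q)))
K(8, -4)*(-2) = (8*(-9 + 8**2 - 4*8))*(-2) = (8*(-9 + 64 - 32))*(-2) = (8*23)*(-2) = 184*(-2) = -368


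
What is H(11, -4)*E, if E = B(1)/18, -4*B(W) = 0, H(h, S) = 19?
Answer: 0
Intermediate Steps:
B(W) = 0 (B(W) = -1/4*0 = 0)
E = 0 (E = 0/18 = 0*(1/18) = 0)
H(11, -4)*E = 19*0 = 0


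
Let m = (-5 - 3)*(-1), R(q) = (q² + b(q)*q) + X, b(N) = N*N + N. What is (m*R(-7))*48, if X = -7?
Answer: -96768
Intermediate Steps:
b(N) = N + N² (b(N) = N² + N = N + N²)
R(q) = -7 + q² + q²*(1 + q) (R(q) = (q² + (q*(1 + q))*q) - 7 = (q² + q²*(1 + q)) - 7 = -7 + q² + q²*(1 + q))
m = 8 (m = -8*(-1) = 8)
(m*R(-7))*48 = (8*(-7 + (-7)³ + 2*(-7)²))*48 = (8*(-7 - 343 + 2*49))*48 = (8*(-7 - 343 + 98))*48 = (8*(-252))*48 = -2016*48 = -96768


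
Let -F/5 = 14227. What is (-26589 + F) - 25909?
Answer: -123633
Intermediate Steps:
F = -71135 (F = -5*14227 = -71135)
(-26589 + F) - 25909 = (-26589 - 71135) - 25909 = -97724 - 25909 = -123633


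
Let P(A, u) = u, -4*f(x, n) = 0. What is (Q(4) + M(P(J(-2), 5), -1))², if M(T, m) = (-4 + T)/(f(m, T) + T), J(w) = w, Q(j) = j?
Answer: 441/25 ≈ 17.640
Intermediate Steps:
f(x, n) = 0 (f(x, n) = -¼*0 = 0)
M(T, m) = (-4 + T)/T (M(T, m) = (-4 + T)/(0 + T) = (-4 + T)/T)
(Q(4) + M(P(J(-2), 5), -1))² = (4 + (-4 + 5)/5)² = (4 + (⅕)*1)² = (4 + ⅕)² = (21/5)² = 441/25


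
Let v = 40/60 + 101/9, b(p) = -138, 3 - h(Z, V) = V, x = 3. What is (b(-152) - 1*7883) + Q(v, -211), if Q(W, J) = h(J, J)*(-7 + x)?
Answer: -8877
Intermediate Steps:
h(Z, V) = 3 - V
v = 107/9 (v = 40*(1/60) + 101*(1/9) = 2/3 + 101/9 = 107/9 ≈ 11.889)
Q(W, J) = -12 + 4*J (Q(W, J) = (3 - J)*(-7 + 3) = (3 - J)*(-4) = -12 + 4*J)
(b(-152) - 1*7883) + Q(v, -211) = (-138 - 1*7883) + (-12 + 4*(-211)) = (-138 - 7883) + (-12 - 844) = -8021 - 856 = -8877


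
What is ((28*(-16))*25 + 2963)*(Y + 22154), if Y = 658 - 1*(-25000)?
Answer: -393827444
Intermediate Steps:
Y = 25658 (Y = 658 + 25000 = 25658)
((28*(-16))*25 + 2963)*(Y + 22154) = ((28*(-16))*25 + 2963)*(25658 + 22154) = (-448*25 + 2963)*47812 = (-11200 + 2963)*47812 = -8237*47812 = -393827444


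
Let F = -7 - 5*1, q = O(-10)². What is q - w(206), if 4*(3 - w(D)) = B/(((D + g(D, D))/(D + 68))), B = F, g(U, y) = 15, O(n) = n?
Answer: 20615/221 ≈ 93.281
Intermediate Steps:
q = 100 (q = (-10)² = 100)
F = -12 (F = -7 - 5 = -12)
B = -12
w(D) = 3 + 3*(68 + D)/(15 + D) (w(D) = 3 - (-3)/((D + 15)/(D + 68)) = 3 - (-3)/((15 + D)/(68 + D)) = 3 - (-3)*(68 + D)/(15 + D) = 3 + 3*(68 + D)/(15 + D))
q - w(206) = 100 - 3*(83 + 2*206)/(15 + 206) = 100 - 3*(83 + 412)/221 = 100 - 3*495/221 = 100 - 1*1485/221 = 100 - 1485/221 = 20615/221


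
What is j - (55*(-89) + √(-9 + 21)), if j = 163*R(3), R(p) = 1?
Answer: 5058 - 2*√3 ≈ 5054.5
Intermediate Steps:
j = 163 (j = 163*1 = 163)
j - (55*(-89) + √(-9 + 21)) = 163 - (55*(-89) + √(-9 + 21)) = 163 - (-4895 + √12) = 163 - (-4895 + 2*√3) = 163 + (4895 - 2*√3) = 5058 - 2*√3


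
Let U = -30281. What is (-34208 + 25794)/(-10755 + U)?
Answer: 4207/20518 ≈ 0.20504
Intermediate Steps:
(-34208 + 25794)/(-10755 + U) = (-34208 + 25794)/(-10755 - 30281) = -8414/(-41036) = -8414*(-1/41036) = 4207/20518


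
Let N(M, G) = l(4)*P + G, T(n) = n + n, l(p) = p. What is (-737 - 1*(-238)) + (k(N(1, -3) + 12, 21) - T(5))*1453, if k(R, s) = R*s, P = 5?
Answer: 869848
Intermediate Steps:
T(n) = 2*n
N(M, G) = 20 + G (N(M, G) = 4*5 + G = 20 + G)
(-737 - 1*(-238)) + (k(N(1, -3) + 12, 21) - T(5))*1453 = (-737 - 1*(-238)) + (((20 - 3) + 12)*21 - 2*5)*1453 = (-737 + 238) + ((17 + 12)*21 - 1*10)*1453 = -499 + (29*21 - 10)*1453 = -499 + (609 - 10)*1453 = -499 + 599*1453 = -499 + 870347 = 869848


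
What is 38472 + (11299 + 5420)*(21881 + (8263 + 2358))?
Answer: 543439410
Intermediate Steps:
38472 + (11299 + 5420)*(21881 + (8263 + 2358)) = 38472 + 16719*(21881 + 10621) = 38472 + 16719*32502 = 38472 + 543400938 = 543439410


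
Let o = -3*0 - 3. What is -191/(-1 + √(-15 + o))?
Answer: 191/19 + 573*I*√2/19 ≈ 10.053 + 42.65*I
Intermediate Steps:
o = -3 (o = 0 - 3 = -3)
-191/(-1 + √(-15 + o)) = -191/(-1 + √(-15 - 3)) = -191/(-1 + √(-18)) = -191/(-1 + 3*I*√2)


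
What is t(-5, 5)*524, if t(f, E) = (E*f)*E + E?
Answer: -62880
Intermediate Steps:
t(f, E) = E + f*E² (t(f, E) = f*E² + E = E + f*E²)
t(-5, 5)*524 = (5*(1 + 5*(-5)))*524 = (5*(1 - 25))*524 = (5*(-24))*524 = -120*524 = -62880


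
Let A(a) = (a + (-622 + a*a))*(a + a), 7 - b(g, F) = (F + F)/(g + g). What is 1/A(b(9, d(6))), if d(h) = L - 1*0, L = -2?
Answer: -729/5924360 ≈ -0.00012305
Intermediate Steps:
d(h) = -2 (d(h) = -2 - 1*0 = -2 + 0 = -2)
b(g, F) = 7 - F/g (b(g, F) = 7 - (F + F)/(g + g) = 7 - 2*F/(2*g) = 7 - 2*F*1/(2*g) = 7 - F/g)
A(a) = 2*a*(-622 + a + a**2) (A(a) = (a + (-622 + a**2))*(2*a) = (-622 + a + a**2)*(2*a) = 2*a*(-622 + a + a**2))
1/A(b(9, d(6))) = 1/(2*(7 - 1*(-2)/9)*(-622 + (7 - 1*(-2)/9) + (7 - 1*(-2)/9)**2)) = 1/(2*(7 - 1*(-2)*1/9)*(-622 + (7 - 1*(-2)*1/9) + (7 - 1*(-2)*1/9)**2)) = 1/(2*(7 + 2/9)*(-622 + (7 + 2/9) + (7 + 2/9)**2)) = 1/(2*(65/9)*(-622 + 65/9 + (65/9)**2)) = 1/(2*(65/9)*(-622 + 65/9 + 4225/81)) = 1/(2*(65/9)*(-45572/81)) = 1/(-5924360/729) = -729/5924360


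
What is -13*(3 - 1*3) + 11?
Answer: 11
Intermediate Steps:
-13*(3 - 1*3) + 11 = -13*(3 - 3) + 11 = -13*0 + 11 = 0 + 11 = 11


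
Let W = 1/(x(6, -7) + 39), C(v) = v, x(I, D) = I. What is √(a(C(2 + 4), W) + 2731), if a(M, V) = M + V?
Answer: √615830/15 ≈ 52.317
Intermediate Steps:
W = 1/45 (W = 1/(6 + 39) = 1/45 ≈ 0.022222)
√(a(C(2 + 4), W) + 2731) = √(((2 + 4) + 1/45) + 2731) = √((6 + 1/45) + 2731) = √(271/45 + 2731) = √(123166/45) = √615830/15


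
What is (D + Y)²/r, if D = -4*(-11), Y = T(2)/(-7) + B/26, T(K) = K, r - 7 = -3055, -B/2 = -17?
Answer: -16785409/25240488 ≈ -0.66502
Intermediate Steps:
B = 34 (B = -2*(-17) = 34)
r = -3048 (r = 7 - 3055 = -3048)
Y = 93/91 (Y = 2/(-7) + 34/26 = 2*(-⅐) + 34*(1/26) = -2/7 + 17/13 = 93/91 ≈ 1.0220)
D = 44
(D + Y)²/r = (44 + 93/91)²/(-3048) = (4097/91)²*(-1/3048) = (16785409/8281)*(-1/3048) = -16785409/25240488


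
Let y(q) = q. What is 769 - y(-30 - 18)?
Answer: 817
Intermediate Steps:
769 - y(-30 - 18) = 769 - (-30 - 18) = 769 - 1*(-48) = 769 + 48 = 817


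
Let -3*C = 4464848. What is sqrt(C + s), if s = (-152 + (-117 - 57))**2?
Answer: 2*I*sqrt(3109515)/3 ≈ 1175.6*I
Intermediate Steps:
C = -4464848/3 (C = -1/3*4464848 = -4464848/3 ≈ -1.4883e+6)
s = 106276 (s = (-152 - 174)**2 = (-326)**2 = 106276)
sqrt(C + s) = sqrt(-4464848/3 + 106276) = sqrt(-4146020/3) = 2*I*sqrt(3109515)/3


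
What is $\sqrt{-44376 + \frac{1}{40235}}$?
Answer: $\frac{i \sqrt{71838319424365}}{40235} \approx 210.66 i$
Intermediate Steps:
$\sqrt{-44376 + \frac{1}{40235}} = \sqrt{- \frac{1785468359}{40235}} = \frac{i \sqrt{71838319424365}}{40235}$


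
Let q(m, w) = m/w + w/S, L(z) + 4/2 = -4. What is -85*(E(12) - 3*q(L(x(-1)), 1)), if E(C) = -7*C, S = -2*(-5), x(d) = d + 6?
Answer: 11271/2 ≈ 5635.5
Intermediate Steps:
x(d) = 6 + d
L(z) = -6 (L(z) = -2 - 4 = -6)
S = 10
q(m, w) = w/10 + m/w (q(m, w) = m/w + w/10 = w/10 + m/w)
-85*(E(12) - 3*q(L(x(-1)), 1)) = -85*(-7*12 - 3*((1/10)*1 - 6/1)) = -85*(-84 - 3*(1/10 - 6*1)) = -85*(-84 - 3*(1/10 - 6)) = -85*(-84 - 3*(-59/10)) = -85*(-84 + 177/10) = -85*(-663/10) = 11271/2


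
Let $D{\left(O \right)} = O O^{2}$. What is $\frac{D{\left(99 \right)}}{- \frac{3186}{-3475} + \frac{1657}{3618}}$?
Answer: $\frac{12199132692450}{17285023} \approx 7.0576 \cdot 10^{5}$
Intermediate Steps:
$D{\left(O \right)} = O^{3}$
$\frac{D{\left(99 \right)}}{- \frac{3186}{-3475} + \frac{1657}{3618}} = \frac{99^{3}}{- \frac{3186}{-3475} + \frac{1657}{3618}} = \frac{970299}{\left(-3186\right) \left(- \frac{1}{3475}\right) + 1657 \cdot \frac{1}{3618}} = \frac{970299}{\frac{3186}{3475} + \frac{1657}{3618}} = \frac{970299}{\frac{17285023}{12572550}} = 970299 \cdot \frac{12572550}{17285023} = \frac{12199132692450}{17285023}$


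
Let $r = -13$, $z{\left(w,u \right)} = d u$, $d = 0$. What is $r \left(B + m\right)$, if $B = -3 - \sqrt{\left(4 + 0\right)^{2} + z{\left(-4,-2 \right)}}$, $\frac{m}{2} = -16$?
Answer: $507$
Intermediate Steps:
$z{\left(w,u \right)} = 0$ ($z{\left(w,u \right)} = 0 u = 0$)
$m = -32$ ($m = 2 \left(-16\right) = -32$)
$B = -7$ ($B = -3 - \sqrt{\left(4 + 0\right)^{2} + 0} = -3 - \sqrt{4^{2} + 0} = -3 - \sqrt{16 + 0} = -3 - \sqrt{16} = -3 - 4 = -7$)
$r \left(B + m\right) = - 13 \left(-7 - 32\right) = \left(-13\right) \left(-39\right) = 507$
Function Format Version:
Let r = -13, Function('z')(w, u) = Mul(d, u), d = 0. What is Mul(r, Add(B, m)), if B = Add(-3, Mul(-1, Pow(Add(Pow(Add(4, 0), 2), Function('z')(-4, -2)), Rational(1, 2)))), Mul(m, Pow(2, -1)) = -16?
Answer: 507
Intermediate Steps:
Function('z')(w, u) = 0 (Function('z')(w, u) = Mul(0, u) = 0)
m = -32 (m = Mul(2, -16) = -32)
B = -7 (B = Add(-3, Mul(-1, Pow(Add(Pow(Add(4, 0), 2), 0), Rational(1, 2)))) = Add(-3, Mul(-1, Pow(Add(Pow(4, 2), 0), Rational(1, 2)))) = Add(-3, Mul(-1, Pow(Add(16, 0), Rational(1, 2)))) = Add(-3, Mul(-1, Pow(16, Rational(1, 2)))) = Add(-3, Mul(-1, 4)) = Add(-3, -4) = -7)
Mul(r, Add(B, m)) = Mul(-13, Add(-7, -32)) = Mul(-13, -39) = 507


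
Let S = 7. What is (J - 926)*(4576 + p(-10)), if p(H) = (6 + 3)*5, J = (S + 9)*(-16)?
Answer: -5462022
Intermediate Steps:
J = -256 (J = (7 + 9)*(-16) = 16*(-16) = -256)
p(H) = 45 (p(H) = 9*5 = 45)
(J - 926)*(4576 + p(-10)) = (-256 - 926)*(4576 + 45) = -1182*4621 = -5462022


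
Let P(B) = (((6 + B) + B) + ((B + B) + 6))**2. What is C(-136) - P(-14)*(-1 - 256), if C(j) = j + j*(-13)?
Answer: 499184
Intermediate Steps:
P(B) = (12 + 4*B)**2 (P(B) = ((6 + 2*B) + (2*B + 6))**2 = ((6 + 2*B) + (6 + 2*B))**2 = (12 + 4*B)**2)
C(j) = -12*j (C(j) = j - 13*j = -12*j)
C(-136) - P(-14)*(-1 - 256) = -12*(-136) - 16*(3 - 14)**2*(-1 - 256) = 1632 - 16*(-11)**2*(-257) = 1632 - 16*121*(-257) = 1632 - 1936*(-257) = 1632 - 1*(-497552) = 1632 + 497552 = 499184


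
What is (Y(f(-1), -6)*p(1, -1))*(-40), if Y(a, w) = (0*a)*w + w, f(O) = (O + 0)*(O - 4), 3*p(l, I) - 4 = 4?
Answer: 640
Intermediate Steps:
p(l, I) = 8/3 (p(l, I) = 4/3 + (⅓)*4 = 4/3 + 4/3 = 8/3)
f(O) = O*(-4 + O)
Y(a, w) = w (Y(a, w) = 0*w + w = 0 + w = w)
(Y(f(-1), -6)*p(1, -1))*(-40) = -6*8/3*(-40) = -16*(-40) = 640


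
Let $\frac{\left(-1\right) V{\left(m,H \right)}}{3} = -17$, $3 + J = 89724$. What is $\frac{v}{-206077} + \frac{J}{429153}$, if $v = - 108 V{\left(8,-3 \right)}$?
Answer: $\frac{6951069747}{29479520927} \approx 0.23579$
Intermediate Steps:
$J = 89721$ ($J = -3 + 89724 = 89721$)
$V{\left(m,H \right)} = 51$ ($V{\left(m,H \right)} = \left(-3\right) \left(-17\right) = 51$)
$v = -5508$ ($v = \left(-108\right) 51 = -5508$)
$\frac{v}{-206077} + \frac{J}{429153} = - \frac{5508}{-206077} + \frac{89721}{429153} = \left(-5508\right) \left(- \frac{1}{206077}\right) + 89721 \cdot \frac{1}{429153} = \frac{5508}{206077} + \frac{29907}{143051} = \frac{6951069747}{29479520927}$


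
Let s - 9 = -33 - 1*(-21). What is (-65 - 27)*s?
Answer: 276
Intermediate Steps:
s = -3 (s = 9 + (-33 - 1*(-21)) = 9 + (-33 + 21) = 9 - 12 = -3)
(-65 - 27)*s = (-65 - 27)*(-3) = -92*(-3) = 276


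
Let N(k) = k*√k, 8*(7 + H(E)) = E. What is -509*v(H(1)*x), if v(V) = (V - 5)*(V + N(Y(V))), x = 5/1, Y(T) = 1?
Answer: -42809445/64 ≈ -6.6890e+5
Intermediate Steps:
H(E) = -7 + E/8
x = 5 (x = 5*1 = 5)
N(k) = k^(3/2)
v(V) = (1 + V)*(-5 + V) (v(V) = (V - 5)*(V + 1^(3/2)) = (-5 + V)*(V + 1) = (-5 + V)*(1 + V) = (1 + V)*(-5 + V))
-509*v(H(1)*x) = -509*(-5 + ((-7 + (⅛)*1)*5)² - 4*(-7 + (⅛)*1)*5) = -509*(-5 + ((-7 + ⅛)*5)² - 4*(-7 + ⅛)*5) = -509*(-5 + (-55/8*5)² - (-55)*5/2) = -509*(-5 + (-275/8)² - 4*(-275/8)) = -509*(-5 + 75625/64 + 275/2) = -509*84105/64 = -42809445/64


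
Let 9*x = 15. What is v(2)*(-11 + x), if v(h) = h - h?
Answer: 0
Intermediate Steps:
x = 5/3 (x = (⅑)*15 = 5/3 ≈ 1.6667)
v(h) = 0
v(2)*(-11 + x) = 0*(-11 + 5/3) = 0*(-28/3) = 0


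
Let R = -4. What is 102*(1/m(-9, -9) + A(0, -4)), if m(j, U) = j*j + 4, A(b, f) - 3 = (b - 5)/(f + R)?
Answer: 7419/20 ≈ 370.95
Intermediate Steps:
A(b, f) = 3 + (-5 + b)/(-4 + f) (A(b, f) = 3 + (b - 5)/(f - 4) = 3 + (-5 + b)/(-4 + f))
m(j, U) = 4 + j² (m(j, U) = j² + 4 = 4 + j²)
102*(1/m(-9, -9) + A(0, -4)) = 102*(1/(4 + (-9)²) + (-17 + 0 + 3*(-4))/(-4 - 4)) = 102*(1/(4 + 81) + (-17 + 0 - 12)/(-8)) = 102*(1/85 - ⅛*(-29)) = 102*(1/85 + 29/8) = 102*(2473/680) = 7419/20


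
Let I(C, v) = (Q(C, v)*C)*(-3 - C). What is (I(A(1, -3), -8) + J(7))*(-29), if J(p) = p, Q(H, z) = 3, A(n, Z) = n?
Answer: 145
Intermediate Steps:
I(C, v) = 3*C*(-3 - C) (I(C, v) = (3*C)*(-3 - C) = 3*C*(-3 - C))
(I(A(1, -3), -8) + J(7))*(-29) = (-3*1*(3 + 1) + 7)*(-29) = (-3*1*4 + 7)*(-29) = (-12 + 7)*(-29) = -5*(-29) = 145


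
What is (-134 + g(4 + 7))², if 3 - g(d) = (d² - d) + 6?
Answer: 61009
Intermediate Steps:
g(d) = -3 + d - d² (g(d) = 3 - ((d² - d) + 6) = 3 - (6 + d² - d) = 3 + (-6 + d - d²) = -3 + d - d²)
(-134 + g(4 + 7))² = (-134 + (-3 + (4 + 7) - (4 + 7)²))² = (-134 + (-3 + 11 - 1*11²))² = (-134 + (-3 + 11 - 1*121))² = (-134 + (-3 + 11 - 121))² = (-134 - 113)² = (-247)² = 61009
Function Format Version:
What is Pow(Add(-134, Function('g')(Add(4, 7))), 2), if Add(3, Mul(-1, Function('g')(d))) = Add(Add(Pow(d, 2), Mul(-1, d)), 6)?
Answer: 61009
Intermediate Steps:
Function('g')(d) = Add(-3, d, Mul(-1, Pow(d, 2))) (Function('g')(d) = Add(3, Mul(-1, Add(Add(Pow(d, 2), Mul(-1, d)), 6))) = Add(3, Mul(-1, Add(6, Pow(d, 2), Mul(-1, d)))) = Add(3, Add(-6, d, Mul(-1, Pow(d, 2)))) = Add(-3, d, Mul(-1, Pow(d, 2))))
Pow(Add(-134, Function('g')(Add(4, 7))), 2) = Pow(Add(-134, Add(-3, Add(4, 7), Mul(-1, Pow(Add(4, 7), 2)))), 2) = Pow(Add(-134, Add(-3, 11, Mul(-1, Pow(11, 2)))), 2) = Pow(Add(-134, Add(-3, 11, Mul(-1, 121))), 2) = Pow(Add(-134, Add(-3, 11, -121)), 2) = Pow(Add(-134, -113), 2) = Pow(-247, 2) = 61009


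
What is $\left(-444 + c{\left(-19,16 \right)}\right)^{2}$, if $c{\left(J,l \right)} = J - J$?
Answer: $197136$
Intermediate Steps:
$c{\left(J,l \right)} = 0$
$\left(-444 + c{\left(-19,16 \right)}\right)^{2} = \left(-444 + 0\right)^{2} = \left(-444\right)^{2} = 197136$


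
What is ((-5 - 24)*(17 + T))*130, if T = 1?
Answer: -67860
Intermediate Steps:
((-5 - 24)*(17 + T))*130 = ((-5 - 24)*(17 + 1))*130 = -29*18*130 = -522*130 = -67860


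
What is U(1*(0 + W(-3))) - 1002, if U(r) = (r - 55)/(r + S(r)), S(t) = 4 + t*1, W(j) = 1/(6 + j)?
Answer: -7096/7 ≈ -1013.7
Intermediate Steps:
S(t) = 4 + t
U(r) = (-55 + r)/(4 + 2*r) (U(r) = (r - 55)/(r + (4 + r)) = (-55 + r)/(4 + 2*r))
U(1*(0 + W(-3))) - 1002 = (-55 + 1*(0 + 1/(6 - 3)))/(2*(2 + 1*(0 + 1/(6 - 3)))) - 1002 = (-55 + 1*(0 + 1/3))/(2*(2 + 1*(0 + 1/3))) - 1002 = (-55 + 1*(1/3))/(2*(2 + 1*(1/3))) - 1002 = (-55 + 1/3)/(2*(2 + 1/3)) - 1002 = (1/2)*(-164/3)/(7/3) - 1002 = (1/2)*(3/7)*(-164/3) - 1002 = -82/7 - 1002 = -7096/7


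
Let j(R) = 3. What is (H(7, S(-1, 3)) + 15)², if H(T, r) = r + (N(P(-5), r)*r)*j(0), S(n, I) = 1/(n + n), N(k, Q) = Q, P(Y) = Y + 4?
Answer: 3721/16 ≈ 232.56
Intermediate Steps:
P(Y) = 4 + Y
S(n, I) = 1/(2*n)
H(T, r) = r + 3*r² (H(T, r) = r + (r*r)*3 = r + r²*3 = r + 3*r²)
(H(7, S(-1, 3)) + 15)² = (((½)/(-1))*(1 + 3*((½)/(-1))) + 15)² = (((½)*(-1))*(1 + 3*((½)*(-1))) + 15)² = (-(1 + 3*(-½))/2 + 15)² = (-(1 - 3/2)/2 + 15)² = (-½*(-½) + 15)² = (¼ + 15)² = (61/4)² = 3721/16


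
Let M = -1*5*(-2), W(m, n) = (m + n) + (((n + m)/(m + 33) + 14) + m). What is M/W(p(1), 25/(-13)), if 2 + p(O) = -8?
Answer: -1495/1262 ≈ -1.1846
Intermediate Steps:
p(O) = -10 (p(O) = -2 - 8 = -10)
W(m, n) = 14 + n + 2*m + (m + n)/(33 + m) (W(m, n) = (m + n) + (((m + n)/(33 + m) + 14) + m) = (m + n) + ((14 + (m + n)/(33 + m)) + m) = (m + n) + (14 + m + (m + n)/(33 + m)) = 14 + n + 2*m + (m + n)/(33 + m))
M = 10 (M = -5*(-2) = 10)
M/W(p(1), 25/(-13)) = 10/(((462 + 2*(-10)**2 + 34*(25/(-13)) + 81*(-10) - 250/(-13))/(33 - 10))) = 10/(((462 + 2*100 + 34*(25*(-1/13)) - 810 - 250*(-1)/13)/23)) = 10/(((462 + 200 + 34*(-25/13) - 810 - 10*(-25/13))/23)) = 10/(((462 + 200 - 850/13 - 810 + 250/13)/23)) = 10/(((1/23)*(-2524/13))) = 10/(-2524/299) = 10*(-299/2524) = -1495/1262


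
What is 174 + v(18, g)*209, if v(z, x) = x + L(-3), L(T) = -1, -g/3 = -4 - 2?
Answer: 3727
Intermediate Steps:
g = 18 (g = -3*(-4 - 2) = -3*(-6) = 18)
v(z, x) = -1 + x (v(z, x) = x - 1 = -1 + x)
174 + v(18, g)*209 = 174 + (-1 + 18)*209 = 174 + 17*209 = 174 + 3553 = 3727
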